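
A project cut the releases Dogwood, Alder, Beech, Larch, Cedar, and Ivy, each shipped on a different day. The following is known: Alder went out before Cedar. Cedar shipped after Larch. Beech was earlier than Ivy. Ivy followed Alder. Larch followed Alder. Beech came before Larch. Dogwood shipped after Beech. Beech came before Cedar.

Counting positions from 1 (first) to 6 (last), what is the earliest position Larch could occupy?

3

Alder and Beech must both come before Larch — 2 forced predecessors.
Nothing else is forced ahead of Larch, so its earliest slot is position 2 + 1 = 3.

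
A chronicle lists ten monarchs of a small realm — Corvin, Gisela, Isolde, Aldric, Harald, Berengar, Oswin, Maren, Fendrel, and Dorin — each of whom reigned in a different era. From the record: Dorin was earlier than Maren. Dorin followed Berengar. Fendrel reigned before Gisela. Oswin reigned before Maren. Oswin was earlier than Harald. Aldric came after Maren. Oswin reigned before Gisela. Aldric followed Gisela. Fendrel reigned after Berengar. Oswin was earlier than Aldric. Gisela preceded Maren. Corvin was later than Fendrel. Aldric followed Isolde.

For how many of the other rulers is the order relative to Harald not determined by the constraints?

Forced before Harald: Oswin.
That leaves Aldric, Berengar, Corvin, Dorin, Fendrel, Gisela, Isolde, and Maren with no forced order relative to Harald — 8.

8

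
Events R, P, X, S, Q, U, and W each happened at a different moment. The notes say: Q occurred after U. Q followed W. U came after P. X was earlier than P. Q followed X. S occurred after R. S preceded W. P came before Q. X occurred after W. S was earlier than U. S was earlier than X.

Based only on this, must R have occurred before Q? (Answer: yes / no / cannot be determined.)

yes

Chain the constraints: R → S → U → Q. Each link is directly stated, so R comes before Q.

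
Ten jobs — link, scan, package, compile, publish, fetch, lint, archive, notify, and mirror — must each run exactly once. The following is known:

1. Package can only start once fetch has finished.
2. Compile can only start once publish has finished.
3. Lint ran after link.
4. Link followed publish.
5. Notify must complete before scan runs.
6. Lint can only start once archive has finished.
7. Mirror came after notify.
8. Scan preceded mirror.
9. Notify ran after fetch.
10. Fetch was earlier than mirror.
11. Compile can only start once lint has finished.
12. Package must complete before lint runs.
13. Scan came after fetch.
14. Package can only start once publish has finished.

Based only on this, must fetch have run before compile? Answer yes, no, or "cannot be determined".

Chain the constraints: fetch → package → lint → compile. Each link is directly stated, so fetch comes before compile.

yes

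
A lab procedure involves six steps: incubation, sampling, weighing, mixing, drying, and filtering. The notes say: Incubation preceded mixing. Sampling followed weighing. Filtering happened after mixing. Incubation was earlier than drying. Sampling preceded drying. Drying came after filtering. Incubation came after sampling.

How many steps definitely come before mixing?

Directly stated before mixing: incubation.
Sampling reaches mixing via sampling → incubation → mixing.
Weighing reaches mixing via weighing → sampling → incubation → mixing.
No chain forces filtering (or any of the others) ahead of mixing.
That's incubation, sampling, and weighing — 3 in all.

3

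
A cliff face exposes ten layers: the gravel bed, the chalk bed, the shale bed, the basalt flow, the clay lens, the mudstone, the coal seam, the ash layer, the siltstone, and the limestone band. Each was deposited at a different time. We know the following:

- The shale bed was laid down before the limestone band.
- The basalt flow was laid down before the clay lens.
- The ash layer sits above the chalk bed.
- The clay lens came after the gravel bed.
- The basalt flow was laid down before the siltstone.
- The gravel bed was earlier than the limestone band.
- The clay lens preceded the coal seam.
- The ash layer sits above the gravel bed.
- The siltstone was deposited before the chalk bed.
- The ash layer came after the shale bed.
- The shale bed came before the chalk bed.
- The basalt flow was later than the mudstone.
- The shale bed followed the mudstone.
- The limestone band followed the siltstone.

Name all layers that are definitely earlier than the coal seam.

the basalt flow, the clay lens, the gravel bed, the mudstone

Directly stated before the coal seam: the clay lens.
The basalt flow reaches the coal seam via the basalt flow → the clay lens → the coal seam.
The gravel bed reaches the coal seam via the gravel bed → the clay lens → the coal seam.
The mudstone reaches the coal seam via the mudstone → the basalt flow → the clay lens → the coal seam.
No chain forces the shale bed (or any of the others) ahead of the coal seam.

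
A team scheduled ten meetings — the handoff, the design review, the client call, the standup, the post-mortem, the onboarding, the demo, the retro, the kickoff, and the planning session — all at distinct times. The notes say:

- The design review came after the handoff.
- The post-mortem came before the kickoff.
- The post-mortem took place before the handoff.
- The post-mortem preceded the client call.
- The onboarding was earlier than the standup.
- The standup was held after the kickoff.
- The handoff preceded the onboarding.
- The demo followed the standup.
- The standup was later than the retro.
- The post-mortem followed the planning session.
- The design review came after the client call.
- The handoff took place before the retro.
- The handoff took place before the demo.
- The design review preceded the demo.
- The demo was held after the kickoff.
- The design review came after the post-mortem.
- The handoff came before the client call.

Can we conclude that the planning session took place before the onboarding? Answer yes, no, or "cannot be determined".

yes

Chain the constraints: the planning session → the post-mortem → the handoff → the onboarding. Each link is directly stated, so the planning session comes before the onboarding.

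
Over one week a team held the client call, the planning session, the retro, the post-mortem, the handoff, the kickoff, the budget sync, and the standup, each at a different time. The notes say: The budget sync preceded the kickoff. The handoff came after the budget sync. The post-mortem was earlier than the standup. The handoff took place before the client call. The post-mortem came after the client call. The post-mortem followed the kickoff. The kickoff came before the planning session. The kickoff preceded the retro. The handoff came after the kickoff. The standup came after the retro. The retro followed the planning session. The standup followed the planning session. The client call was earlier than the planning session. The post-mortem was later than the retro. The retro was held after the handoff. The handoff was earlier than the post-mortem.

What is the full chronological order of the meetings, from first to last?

The constraints fix every adjacent pair, so only one ordering works:
the budget sync → the kickoff → the handoff → the client call → the planning session → the retro → the post-mortem → the standup.

the budget sync, the kickoff, the handoff, the client call, the planning session, the retro, the post-mortem, the standup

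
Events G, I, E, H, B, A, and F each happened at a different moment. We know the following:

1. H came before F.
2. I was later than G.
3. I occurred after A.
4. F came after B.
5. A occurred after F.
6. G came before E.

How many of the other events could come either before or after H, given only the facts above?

3

Forced after H: A, F, and I.
That leaves B, E, and G with no forced order relative to H — 3.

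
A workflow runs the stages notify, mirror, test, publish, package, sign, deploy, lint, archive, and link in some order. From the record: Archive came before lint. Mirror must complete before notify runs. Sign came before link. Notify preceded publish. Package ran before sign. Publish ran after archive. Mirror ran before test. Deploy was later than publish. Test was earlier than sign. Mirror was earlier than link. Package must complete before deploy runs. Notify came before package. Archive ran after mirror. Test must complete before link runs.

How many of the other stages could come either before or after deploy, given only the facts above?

Forced before deploy: archive, mirror, notify, package, and publish.
That leaves link, lint, sign, and test with no forced order relative to deploy — 4.

4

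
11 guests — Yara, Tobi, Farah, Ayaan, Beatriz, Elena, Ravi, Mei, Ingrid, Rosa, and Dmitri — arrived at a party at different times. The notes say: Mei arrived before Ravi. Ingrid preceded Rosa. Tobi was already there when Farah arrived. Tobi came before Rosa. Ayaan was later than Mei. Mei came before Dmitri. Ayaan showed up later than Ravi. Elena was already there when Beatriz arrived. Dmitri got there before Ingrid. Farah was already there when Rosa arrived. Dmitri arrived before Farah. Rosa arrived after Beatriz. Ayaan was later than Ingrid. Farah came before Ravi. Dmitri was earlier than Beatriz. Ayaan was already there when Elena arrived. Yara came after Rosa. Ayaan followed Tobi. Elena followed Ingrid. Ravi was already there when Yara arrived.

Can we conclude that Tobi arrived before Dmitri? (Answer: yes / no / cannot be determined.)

cannot be determined

No chain of stated constraints runs from Tobi to Dmitri, and none runs from Dmitri to Tobi either.
So the relative order of Tobi and Dmitri is not fixed by the given facts.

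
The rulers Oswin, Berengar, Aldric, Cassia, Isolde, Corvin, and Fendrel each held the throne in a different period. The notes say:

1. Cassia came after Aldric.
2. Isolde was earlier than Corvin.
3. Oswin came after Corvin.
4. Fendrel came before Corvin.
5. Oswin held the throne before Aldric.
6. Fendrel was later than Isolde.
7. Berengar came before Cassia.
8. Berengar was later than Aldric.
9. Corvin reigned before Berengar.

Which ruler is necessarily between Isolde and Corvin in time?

Fendrel

Tracing the constraints gives Isolde → Fendrel → Corvin, so Fendrel sits after Isolde and before Corvin.
No other ruler is forced both after Isolde and before Corvin.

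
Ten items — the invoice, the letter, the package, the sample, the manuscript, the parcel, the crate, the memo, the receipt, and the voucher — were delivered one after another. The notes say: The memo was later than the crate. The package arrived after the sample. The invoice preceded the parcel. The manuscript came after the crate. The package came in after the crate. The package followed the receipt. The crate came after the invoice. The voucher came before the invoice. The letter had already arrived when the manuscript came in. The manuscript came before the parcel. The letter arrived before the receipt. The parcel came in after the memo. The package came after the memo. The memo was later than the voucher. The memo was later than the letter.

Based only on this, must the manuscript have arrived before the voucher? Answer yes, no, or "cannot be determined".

no

Tracing the constraints gives the voucher → the invoice → the crate → the manuscript, so the voucher must come before the manuscript.
That means the manuscript cannot be before the voucher.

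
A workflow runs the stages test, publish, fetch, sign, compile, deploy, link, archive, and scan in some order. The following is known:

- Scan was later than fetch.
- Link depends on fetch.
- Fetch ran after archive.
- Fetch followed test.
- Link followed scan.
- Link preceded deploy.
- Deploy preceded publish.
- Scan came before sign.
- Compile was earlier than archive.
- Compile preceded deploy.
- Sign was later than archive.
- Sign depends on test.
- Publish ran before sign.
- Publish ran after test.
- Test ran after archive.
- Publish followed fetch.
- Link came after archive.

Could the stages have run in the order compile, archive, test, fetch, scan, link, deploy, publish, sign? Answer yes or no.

yes

Check each stated constraint against the proposed order — e.g. compile is ahead of deploy; archive is ahead of sign. Every pair is in the required order; nothing is violated.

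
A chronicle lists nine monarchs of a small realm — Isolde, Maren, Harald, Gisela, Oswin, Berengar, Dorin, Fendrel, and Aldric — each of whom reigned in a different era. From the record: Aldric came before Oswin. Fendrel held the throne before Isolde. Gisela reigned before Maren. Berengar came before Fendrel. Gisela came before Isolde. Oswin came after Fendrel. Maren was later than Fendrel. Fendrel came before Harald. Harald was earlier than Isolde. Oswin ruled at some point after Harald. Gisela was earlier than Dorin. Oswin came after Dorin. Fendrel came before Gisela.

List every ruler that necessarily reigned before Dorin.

Berengar, Fendrel, Gisela

Directly stated before Dorin: Gisela.
Berengar reaches Dorin via Berengar → Fendrel → Gisela → Dorin.
Fendrel reaches Dorin via Fendrel → Gisela → Dorin.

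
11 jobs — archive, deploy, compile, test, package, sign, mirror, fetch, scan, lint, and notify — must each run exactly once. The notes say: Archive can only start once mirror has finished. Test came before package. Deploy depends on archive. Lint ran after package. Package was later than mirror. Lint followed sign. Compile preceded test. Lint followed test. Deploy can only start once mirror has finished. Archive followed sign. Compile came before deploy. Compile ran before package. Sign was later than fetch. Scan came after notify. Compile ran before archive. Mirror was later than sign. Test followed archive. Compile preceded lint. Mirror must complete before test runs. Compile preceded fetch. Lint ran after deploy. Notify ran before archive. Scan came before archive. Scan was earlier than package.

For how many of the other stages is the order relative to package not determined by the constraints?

1

Forced before package: archive, compile, fetch, mirror, notify, scan, sign, and test; forced after package: lint.
That leaves deploy with no forced order relative to package — 1.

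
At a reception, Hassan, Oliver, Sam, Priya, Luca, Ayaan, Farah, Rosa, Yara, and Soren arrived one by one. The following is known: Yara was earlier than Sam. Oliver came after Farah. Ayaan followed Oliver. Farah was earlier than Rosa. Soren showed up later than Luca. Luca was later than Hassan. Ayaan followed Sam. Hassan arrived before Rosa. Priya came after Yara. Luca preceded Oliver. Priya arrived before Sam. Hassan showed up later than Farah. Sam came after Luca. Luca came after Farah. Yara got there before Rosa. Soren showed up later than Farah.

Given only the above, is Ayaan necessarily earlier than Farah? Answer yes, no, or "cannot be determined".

Tracing the constraints gives Farah → Oliver → Ayaan, so Farah must come before Ayaan.
That means Ayaan cannot be before Farah.

no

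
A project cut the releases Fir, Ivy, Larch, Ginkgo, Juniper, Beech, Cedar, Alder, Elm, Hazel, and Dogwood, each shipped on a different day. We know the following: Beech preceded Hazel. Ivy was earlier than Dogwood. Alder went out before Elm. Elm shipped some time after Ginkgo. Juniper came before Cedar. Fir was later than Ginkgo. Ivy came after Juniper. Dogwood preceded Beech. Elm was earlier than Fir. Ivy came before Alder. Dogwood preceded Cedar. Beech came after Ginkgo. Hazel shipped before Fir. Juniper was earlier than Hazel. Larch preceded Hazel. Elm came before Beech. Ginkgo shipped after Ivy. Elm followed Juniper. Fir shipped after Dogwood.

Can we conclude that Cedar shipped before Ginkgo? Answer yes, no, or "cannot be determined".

No chain of stated constraints runs from Cedar to Ginkgo, and none runs from Ginkgo to Cedar either.
So the relative order of Cedar and Ginkgo is not fixed by the given facts.

cannot be determined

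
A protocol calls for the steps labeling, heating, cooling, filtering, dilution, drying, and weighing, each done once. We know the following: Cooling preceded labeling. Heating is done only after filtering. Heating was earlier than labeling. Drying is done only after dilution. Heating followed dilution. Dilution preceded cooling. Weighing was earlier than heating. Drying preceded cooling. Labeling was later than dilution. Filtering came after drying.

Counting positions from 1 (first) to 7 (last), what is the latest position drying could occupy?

Drying must come before cooling, filtering, heating, and labeling — 4 steps forced after it.
Everything else can be placed before drying in some valid order, so drying can sit as late as position 7 − 4 = 3.

3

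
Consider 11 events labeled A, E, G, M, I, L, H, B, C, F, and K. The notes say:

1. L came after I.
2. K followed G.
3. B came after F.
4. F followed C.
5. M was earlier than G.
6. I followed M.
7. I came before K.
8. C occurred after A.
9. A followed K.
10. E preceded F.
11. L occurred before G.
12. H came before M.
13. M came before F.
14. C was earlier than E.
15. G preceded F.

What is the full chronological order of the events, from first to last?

The constraints fix every adjacent pair, so only one ordering works:
H → M → I → L → G → K → A → C → E → F → B.

H, M, I, L, G, K, A, C, E, F, B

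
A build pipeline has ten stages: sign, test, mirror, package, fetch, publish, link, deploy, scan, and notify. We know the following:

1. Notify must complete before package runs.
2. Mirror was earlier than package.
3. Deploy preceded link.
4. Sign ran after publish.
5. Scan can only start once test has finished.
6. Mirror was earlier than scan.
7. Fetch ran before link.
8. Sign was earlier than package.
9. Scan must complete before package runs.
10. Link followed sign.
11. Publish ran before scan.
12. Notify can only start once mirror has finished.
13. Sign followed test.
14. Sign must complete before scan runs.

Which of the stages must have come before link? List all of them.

deploy, fetch, publish, sign, test

Directly stated before link: deploy, fetch, and sign.
Publish reaches link via publish → sign → link.
Test reaches link via test → sign → link.
No chain forces mirror (or any of the others) ahead of link.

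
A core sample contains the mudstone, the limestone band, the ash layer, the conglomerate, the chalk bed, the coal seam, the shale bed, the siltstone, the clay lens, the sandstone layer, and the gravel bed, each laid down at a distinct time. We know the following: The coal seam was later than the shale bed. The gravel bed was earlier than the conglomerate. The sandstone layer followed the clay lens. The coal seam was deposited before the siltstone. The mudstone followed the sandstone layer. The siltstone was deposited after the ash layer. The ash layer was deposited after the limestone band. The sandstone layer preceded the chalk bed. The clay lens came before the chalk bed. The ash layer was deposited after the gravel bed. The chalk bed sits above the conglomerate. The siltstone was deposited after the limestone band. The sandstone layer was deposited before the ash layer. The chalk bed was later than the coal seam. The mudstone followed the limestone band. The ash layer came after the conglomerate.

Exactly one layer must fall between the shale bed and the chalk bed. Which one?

the coal seam

Tracing the constraints gives the shale bed → the coal seam → the chalk bed, so the coal seam sits after the shale bed and before the chalk bed.
No other layer is forced both after the shale bed and before the chalk bed.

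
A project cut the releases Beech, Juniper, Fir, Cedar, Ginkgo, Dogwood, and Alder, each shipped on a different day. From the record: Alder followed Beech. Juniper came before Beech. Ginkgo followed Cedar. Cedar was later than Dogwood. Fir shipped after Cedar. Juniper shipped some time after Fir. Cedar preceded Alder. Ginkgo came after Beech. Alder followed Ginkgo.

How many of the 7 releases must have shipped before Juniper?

3

Directly stated before Juniper: Fir.
Cedar reaches Juniper via Cedar → Fir → Juniper.
Dogwood reaches Juniper via Dogwood → Cedar → Fir → Juniper.
No chain forces Beech (or any of the others) ahead of Juniper.
That's Cedar, Dogwood, and Fir — 3 in all.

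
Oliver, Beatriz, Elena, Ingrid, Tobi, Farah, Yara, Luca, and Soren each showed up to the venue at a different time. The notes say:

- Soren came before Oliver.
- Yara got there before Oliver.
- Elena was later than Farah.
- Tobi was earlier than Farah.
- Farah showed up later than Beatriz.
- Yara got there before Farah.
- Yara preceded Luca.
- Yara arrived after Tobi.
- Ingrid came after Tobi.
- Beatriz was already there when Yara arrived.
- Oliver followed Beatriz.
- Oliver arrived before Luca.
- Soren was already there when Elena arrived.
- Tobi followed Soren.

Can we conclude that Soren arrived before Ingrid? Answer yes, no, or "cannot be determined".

yes

Chain the constraints: Soren → Tobi → Ingrid. Each link is directly stated, so Soren comes before Ingrid.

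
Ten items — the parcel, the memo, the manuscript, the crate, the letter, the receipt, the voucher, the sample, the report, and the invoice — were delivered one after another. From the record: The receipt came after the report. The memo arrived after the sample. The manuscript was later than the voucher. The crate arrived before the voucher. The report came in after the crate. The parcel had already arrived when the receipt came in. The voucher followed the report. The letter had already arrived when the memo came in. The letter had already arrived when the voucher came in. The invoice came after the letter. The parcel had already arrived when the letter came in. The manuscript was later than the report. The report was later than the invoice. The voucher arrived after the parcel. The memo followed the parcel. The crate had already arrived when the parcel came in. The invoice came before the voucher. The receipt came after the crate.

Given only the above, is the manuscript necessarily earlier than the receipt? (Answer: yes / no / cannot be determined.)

No chain of stated constraints runs from the manuscript to the receipt, and none runs from the receipt to the manuscript either.
So the relative order of the manuscript and the receipt is not fixed by the given facts.

cannot be determined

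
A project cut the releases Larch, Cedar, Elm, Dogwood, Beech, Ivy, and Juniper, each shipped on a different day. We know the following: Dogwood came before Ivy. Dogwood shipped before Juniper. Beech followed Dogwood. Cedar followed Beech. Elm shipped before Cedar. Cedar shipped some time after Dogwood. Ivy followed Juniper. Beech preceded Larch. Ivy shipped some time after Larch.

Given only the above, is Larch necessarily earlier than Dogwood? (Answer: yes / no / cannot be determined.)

Tracing the constraints gives Dogwood → Beech → Larch, so Dogwood must come before Larch.
That means Larch cannot be before Dogwood.

no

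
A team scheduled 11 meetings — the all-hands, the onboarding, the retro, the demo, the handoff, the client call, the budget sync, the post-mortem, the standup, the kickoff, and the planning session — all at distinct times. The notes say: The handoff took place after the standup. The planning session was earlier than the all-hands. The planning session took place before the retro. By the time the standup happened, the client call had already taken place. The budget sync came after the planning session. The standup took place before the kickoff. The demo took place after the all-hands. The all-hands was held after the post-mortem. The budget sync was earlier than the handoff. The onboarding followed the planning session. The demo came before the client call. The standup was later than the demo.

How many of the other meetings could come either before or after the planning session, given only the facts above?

1

Forced after the planning session: the all-hands, the budget sync, the client call, the demo, the handoff, the kickoff, the onboarding, the retro, and the standup.
That leaves the post-mortem with no forced order relative to the planning session — 1.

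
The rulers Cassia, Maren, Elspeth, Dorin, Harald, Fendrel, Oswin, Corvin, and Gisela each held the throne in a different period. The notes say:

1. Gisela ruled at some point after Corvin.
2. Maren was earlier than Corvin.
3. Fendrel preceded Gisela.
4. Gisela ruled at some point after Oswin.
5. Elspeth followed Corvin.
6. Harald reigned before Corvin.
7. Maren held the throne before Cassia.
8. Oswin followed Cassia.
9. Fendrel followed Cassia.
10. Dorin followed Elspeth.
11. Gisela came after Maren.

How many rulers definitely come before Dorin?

Directly stated before Dorin: Elspeth.
Corvin reaches Dorin via Corvin → Elspeth → Dorin.
Harald reaches Dorin via Harald → Corvin → Elspeth → Dorin.
Maren reaches Dorin via Maren → Corvin → Elspeth → Dorin.
No chain forces Gisela (or any of the others) ahead of Dorin.
That's Corvin, Elspeth, Harald, and Maren — 4 in all.

4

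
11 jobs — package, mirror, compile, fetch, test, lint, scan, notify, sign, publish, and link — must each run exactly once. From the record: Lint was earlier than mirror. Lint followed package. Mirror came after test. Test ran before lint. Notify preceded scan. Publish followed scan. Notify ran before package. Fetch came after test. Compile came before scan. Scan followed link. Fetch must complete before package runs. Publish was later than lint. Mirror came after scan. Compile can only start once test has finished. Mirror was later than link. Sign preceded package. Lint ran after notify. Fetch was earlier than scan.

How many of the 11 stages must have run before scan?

Directly stated before scan: compile, fetch, link, and notify.
Test reaches scan via test → fetch → scan.
That's compile, fetch, link, notify, and test — 5 in all.

5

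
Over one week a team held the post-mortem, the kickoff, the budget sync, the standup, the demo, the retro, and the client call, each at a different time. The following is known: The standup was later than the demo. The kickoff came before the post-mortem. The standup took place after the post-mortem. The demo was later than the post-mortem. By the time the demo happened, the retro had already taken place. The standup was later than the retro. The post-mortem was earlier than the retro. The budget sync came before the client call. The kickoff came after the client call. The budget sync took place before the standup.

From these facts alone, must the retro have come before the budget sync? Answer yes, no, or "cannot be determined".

no

Tracing the constraints gives the budget sync → the client call → the kickoff → the post-mortem → the retro, so the budget sync must come before the retro.
That means the retro cannot be before the budget sync.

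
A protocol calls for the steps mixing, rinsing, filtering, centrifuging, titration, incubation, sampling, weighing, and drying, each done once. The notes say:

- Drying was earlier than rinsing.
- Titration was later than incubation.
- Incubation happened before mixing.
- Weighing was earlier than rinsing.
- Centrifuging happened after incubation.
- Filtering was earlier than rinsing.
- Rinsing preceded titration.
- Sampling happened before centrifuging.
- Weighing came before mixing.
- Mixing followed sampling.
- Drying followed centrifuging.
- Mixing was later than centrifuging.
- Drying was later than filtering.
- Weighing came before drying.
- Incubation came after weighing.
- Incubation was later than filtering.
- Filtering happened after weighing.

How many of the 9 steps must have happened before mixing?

Directly stated before mixing: centrifuging, incubation, sampling, and weighing.
Filtering reaches mixing via filtering → incubation → mixing.
No chain forces rinsing (or any of the others) ahead of mixing.
That's centrifuging, filtering, incubation, sampling, and weighing — 5 in all.

5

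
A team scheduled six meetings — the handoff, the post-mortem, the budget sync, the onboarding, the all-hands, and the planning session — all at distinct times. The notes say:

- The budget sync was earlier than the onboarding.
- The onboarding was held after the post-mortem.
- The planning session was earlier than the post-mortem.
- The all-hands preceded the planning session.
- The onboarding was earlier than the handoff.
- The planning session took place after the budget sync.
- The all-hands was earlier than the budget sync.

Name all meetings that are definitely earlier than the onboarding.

Directly stated before the onboarding: the budget sync and the post-mortem.
The all-hands reaches the onboarding via the all-hands → the budget sync → the onboarding.
The planning session reaches the onboarding via the planning session → the post-mortem → the onboarding.
No chain forces the handoff ahead of the onboarding.

the all-hands, the budget sync, the planning session, the post-mortem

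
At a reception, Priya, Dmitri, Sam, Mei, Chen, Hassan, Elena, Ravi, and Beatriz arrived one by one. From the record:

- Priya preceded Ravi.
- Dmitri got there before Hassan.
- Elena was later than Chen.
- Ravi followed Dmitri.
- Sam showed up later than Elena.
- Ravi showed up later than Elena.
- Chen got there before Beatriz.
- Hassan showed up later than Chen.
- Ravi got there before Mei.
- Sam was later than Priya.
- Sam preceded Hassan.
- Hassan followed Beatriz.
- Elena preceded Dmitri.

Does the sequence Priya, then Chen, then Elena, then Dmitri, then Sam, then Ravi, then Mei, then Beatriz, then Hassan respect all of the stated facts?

Check each stated constraint against the proposed order — e.g. Chen is ahead of Beatriz; Chen is ahead of Hassan. Every pair is in the required order; nothing is violated.

yes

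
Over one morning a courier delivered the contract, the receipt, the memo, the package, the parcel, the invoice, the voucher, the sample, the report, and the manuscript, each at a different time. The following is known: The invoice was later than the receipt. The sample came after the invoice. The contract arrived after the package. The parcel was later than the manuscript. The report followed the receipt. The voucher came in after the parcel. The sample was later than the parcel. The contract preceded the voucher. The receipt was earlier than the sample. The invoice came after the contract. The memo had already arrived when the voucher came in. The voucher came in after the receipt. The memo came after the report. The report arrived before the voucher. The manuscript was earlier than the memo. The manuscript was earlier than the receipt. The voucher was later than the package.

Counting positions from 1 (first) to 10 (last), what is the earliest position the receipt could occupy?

The manuscript must come before the receipt — 1 forced predecessor.
Nothing else is forced ahead of the receipt, so its earliest slot is position 1 + 1 = 2.

2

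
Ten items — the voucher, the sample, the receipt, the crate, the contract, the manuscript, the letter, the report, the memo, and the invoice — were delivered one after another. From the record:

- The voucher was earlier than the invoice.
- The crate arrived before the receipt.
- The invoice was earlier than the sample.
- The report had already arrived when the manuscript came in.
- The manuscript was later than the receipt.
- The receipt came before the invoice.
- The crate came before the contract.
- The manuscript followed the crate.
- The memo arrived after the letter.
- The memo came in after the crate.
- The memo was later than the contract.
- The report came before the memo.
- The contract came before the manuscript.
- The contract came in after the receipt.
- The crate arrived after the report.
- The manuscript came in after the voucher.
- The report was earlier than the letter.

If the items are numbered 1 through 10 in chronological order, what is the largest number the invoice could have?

9

The invoice must come before the sample — 1 item forced after it.
Everything else can be placed before the invoice in some valid order, so the invoice can sit as late as position 10 − 1 = 9.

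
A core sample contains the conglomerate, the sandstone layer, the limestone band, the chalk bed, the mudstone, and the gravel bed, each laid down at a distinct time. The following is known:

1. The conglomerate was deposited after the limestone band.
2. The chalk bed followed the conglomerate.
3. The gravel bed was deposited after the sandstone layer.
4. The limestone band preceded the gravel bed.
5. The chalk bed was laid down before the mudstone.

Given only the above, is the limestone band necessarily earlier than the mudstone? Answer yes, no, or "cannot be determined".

Chain the constraints: the limestone band → the conglomerate → the chalk bed → the mudstone. Each link is directly stated, so the limestone band comes before the mudstone.

yes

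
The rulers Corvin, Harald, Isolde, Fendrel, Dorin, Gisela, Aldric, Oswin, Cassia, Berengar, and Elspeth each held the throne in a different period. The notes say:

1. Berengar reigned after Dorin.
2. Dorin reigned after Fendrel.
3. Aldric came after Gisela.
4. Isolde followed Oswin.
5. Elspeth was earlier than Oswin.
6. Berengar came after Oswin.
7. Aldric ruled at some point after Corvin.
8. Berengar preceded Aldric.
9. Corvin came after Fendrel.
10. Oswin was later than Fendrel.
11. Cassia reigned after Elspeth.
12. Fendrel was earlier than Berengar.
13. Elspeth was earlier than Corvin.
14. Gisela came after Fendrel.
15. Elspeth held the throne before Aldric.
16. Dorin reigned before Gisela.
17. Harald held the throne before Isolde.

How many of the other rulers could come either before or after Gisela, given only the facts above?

Forced before Gisela: Dorin and Fendrel; forced after Gisela: Aldric.
That leaves Berengar, Cassia, Corvin, Elspeth, Harald, Isolde, and Oswin with no forced order relative to Gisela — 7.

7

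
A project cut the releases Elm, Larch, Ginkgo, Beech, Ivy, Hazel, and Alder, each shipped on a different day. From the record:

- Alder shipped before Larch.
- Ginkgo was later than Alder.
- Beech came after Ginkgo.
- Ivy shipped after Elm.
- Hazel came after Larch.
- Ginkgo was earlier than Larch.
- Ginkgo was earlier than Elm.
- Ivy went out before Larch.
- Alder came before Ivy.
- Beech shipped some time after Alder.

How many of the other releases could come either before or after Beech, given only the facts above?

4

Forced before Beech: Alder and Ginkgo.
That leaves Elm, Hazel, Ivy, and Larch with no forced order relative to Beech — 4.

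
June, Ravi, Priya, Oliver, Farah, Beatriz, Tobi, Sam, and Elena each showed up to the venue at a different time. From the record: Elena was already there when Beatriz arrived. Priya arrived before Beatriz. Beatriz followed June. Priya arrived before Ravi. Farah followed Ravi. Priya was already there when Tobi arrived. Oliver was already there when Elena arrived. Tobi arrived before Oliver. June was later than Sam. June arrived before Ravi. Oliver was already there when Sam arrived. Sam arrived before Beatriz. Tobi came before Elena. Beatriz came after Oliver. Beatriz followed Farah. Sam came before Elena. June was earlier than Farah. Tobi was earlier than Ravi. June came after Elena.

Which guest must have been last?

Beatriz

Every other guest has a chain of constraints placing them before Beatriz, so Beatriz is last.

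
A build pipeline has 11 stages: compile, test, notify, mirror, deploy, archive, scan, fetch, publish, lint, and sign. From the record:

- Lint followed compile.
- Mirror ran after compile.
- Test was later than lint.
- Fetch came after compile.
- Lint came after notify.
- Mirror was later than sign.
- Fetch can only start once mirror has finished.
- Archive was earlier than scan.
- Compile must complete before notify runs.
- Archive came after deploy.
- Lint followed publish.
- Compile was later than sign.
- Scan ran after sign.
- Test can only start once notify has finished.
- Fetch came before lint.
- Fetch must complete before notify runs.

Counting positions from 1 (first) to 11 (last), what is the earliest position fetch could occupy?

Compile, mirror, and sign must all come before fetch — 3 forced predecessors.
Nothing else is forced ahead of fetch, so its earliest slot is position 3 + 1 = 4.

4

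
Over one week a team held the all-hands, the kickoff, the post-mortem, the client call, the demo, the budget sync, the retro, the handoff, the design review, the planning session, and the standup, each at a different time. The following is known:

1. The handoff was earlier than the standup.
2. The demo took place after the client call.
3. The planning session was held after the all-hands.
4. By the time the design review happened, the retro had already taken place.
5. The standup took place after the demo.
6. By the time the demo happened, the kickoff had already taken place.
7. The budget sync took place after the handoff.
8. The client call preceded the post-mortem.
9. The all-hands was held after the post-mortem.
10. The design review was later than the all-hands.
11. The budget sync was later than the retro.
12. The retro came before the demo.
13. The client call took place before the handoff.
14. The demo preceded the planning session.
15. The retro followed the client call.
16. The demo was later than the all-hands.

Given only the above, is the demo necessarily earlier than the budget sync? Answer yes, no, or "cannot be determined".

No chain of stated constraints runs from the demo to the budget sync, and none runs from the budget sync to the demo either.
So the relative order of the demo and the budget sync is not fixed by the given facts.

cannot be determined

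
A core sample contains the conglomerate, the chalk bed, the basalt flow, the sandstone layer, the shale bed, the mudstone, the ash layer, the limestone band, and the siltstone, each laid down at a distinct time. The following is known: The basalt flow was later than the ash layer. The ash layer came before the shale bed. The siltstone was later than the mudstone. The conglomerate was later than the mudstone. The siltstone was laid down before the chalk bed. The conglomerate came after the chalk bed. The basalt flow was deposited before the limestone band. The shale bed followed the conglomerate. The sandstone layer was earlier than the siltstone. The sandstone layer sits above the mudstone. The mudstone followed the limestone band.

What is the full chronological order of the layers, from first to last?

The constraints fix every adjacent pair, so only one ordering works:
the ash layer → the basalt flow → the limestone band → the mudstone → the sandstone layer → the siltstone → the chalk bed → the conglomerate → the shale bed.

the ash layer, the basalt flow, the limestone band, the mudstone, the sandstone layer, the siltstone, the chalk bed, the conglomerate, the shale bed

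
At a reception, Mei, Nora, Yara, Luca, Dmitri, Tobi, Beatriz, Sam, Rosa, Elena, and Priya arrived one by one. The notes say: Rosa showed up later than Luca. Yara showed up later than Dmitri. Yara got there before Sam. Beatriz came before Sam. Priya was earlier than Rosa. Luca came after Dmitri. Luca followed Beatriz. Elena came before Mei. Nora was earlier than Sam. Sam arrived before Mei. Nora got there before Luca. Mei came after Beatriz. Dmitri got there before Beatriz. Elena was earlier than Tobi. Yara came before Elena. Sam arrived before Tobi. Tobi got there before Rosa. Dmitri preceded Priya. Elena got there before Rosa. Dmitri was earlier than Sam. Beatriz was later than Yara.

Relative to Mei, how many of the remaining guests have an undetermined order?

4

Forced before Mei: Beatriz, Dmitri, Elena, Nora, Sam, and Yara.
That leaves Luca, Priya, Rosa, and Tobi with no forced order relative to Mei — 4.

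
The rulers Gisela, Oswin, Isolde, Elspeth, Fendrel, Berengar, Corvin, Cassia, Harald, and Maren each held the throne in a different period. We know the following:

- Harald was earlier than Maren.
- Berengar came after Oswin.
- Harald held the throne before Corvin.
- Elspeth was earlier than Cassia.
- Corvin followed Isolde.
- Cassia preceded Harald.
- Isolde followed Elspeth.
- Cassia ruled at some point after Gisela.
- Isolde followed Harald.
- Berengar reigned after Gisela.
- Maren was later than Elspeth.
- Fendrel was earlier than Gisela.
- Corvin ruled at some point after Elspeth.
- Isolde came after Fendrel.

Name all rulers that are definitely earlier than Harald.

Directly stated before Harald: Cassia.
Elspeth reaches Harald via Elspeth → Cassia → Harald.
Fendrel reaches Harald via Fendrel → Gisela → Cassia → Harald.
Gisela reaches Harald via Gisela → Cassia → Harald.
No chain forces Corvin (or any of the others) ahead of Harald.

Cassia, Elspeth, Fendrel, Gisela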